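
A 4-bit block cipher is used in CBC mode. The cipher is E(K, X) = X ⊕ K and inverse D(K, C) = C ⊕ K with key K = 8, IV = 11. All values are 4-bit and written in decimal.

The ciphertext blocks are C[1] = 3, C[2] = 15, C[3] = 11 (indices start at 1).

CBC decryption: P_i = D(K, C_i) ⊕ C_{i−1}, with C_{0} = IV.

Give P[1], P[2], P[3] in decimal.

P[1] = 0, P[2] = 4, P[3] = 12

P[1]: D(K, 3) = 11; 11 ⊕ 11 = 0.
P[2]: D(K, 15) = 7; 7 ⊕ 3 = 4.
P[3]: D(K, 11) = 3; 3 ⊕ 15 = 12.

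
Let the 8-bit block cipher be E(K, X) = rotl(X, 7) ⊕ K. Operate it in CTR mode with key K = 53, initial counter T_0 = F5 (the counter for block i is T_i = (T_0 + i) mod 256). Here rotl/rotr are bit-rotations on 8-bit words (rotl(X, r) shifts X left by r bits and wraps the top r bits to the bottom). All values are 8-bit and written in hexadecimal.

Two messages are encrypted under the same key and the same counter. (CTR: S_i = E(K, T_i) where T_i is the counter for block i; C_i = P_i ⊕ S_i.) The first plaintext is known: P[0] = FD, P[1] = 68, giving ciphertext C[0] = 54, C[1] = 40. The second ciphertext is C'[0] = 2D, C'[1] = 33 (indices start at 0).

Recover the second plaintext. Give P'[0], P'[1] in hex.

In CTR with a reused counter, both messages share the same keystream S_i, so C_i ⊕ C'_i = P_i ⊕ P'_i and thus P'_i = P_i ⊕ C_i ⊕ C'_i.
P'[0]: FD ⊕ 54 ⊕ 2D = 84.
P'[1]: 68 ⊕ 40 ⊕ 33 = 1B.

P'[0] = 84, P'[1] = 1B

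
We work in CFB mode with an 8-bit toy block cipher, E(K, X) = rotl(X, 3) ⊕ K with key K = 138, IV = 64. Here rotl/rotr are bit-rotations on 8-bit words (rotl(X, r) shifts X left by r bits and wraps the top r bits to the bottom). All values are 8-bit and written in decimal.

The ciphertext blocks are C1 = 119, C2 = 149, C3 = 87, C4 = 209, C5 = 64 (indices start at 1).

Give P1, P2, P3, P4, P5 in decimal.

CFB decryption: P_i = C_i ⊕ E(K, C_{i−1}), with C_{0} = IV.
P1: E(K, 64) = 136; 119 ⊕ 136 = 255.
P2: E(K, 119) = 49; 149 ⊕ 49 = 164.
P3: E(K, 149) = 38; 87 ⊕ 38 = 113.
P4: E(K, 87) = 48; 209 ⊕ 48 = 225.
P5: E(K, 209) = 4; 64 ⊕ 4 = 68.

P1 = 255, P2 = 164, P3 = 113, P4 = 225, P5 = 68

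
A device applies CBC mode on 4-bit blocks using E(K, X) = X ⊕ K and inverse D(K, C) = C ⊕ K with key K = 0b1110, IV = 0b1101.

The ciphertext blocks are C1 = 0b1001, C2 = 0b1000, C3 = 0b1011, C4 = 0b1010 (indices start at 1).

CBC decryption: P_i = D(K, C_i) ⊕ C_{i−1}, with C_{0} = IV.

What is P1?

P1 = 0b1010

P1: D(K, 0b1001) = 0b0111; 0b0111 ⊕ 0b1101 = 0b1010.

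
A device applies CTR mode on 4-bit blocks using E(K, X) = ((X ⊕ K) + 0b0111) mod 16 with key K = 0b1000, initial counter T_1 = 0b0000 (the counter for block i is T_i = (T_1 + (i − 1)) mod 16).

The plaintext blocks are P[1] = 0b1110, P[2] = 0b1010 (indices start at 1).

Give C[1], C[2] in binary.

C[1] = 0b0001, C[2] = 0b1010

CTR encryption: S_i = E(K, T_i) where T_i is the counter for block i; C_i = P_i ⊕ S_i.
C[1]: T = 0b0000, S = E(K, T) = 0b1111; 0b1110 ⊕ 0b1111 = 0b0001.
C[2]: T = 0b0001, S = E(K, T) = 0b0000; 0b1010 ⊕ 0b0000 = 0b1010.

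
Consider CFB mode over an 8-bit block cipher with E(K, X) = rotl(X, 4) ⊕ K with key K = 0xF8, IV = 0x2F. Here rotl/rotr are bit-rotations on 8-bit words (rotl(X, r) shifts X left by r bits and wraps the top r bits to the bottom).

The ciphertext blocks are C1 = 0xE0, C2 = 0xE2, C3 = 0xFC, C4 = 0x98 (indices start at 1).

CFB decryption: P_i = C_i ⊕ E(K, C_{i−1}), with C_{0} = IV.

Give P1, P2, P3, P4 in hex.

P1 = 0xEA, P2 = 0x14, P3 = 0x2A, P4 = 0xAF

P1: E(K, 0x2F) = 0x0A; 0xE0 ⊕ 0x0A = 0xEA.
P2: E(K, 0xE0) = 0xF6; 0xE2 ⊕ 0xF6 = 0x14.
P3: E(K, 0xE2) = 0xD6; 0xFC ⊕ 0xD6 = 0x2A.
P4: E(K, 0xFC) = 0x37; 0x98 ⊕ 0x37 = 0xAF.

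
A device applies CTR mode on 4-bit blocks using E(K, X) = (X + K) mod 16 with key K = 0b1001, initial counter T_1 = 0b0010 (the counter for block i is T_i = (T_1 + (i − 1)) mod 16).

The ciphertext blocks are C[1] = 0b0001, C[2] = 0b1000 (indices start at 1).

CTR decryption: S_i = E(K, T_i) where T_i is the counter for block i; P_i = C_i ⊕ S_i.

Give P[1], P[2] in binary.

P[1]: T = 0b0010, S = E(K, T) = 0b1011; 0b0001 ⊕ 0b1011 = 0b1010.
P[2]: T = 0b0011, S = E(K, T) = 0b1100; 0b1000 ⊕ 0b1100 = 0b0100.

P[1] = 0b1010, P[2] = 0b0100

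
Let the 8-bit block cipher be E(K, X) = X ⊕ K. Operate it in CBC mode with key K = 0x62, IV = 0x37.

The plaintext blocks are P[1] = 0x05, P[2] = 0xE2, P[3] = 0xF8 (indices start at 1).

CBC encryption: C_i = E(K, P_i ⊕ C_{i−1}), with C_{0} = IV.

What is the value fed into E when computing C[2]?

0xB2

C[1]: P[1] ⊕ 0x37 = 0x32; E(K, 0x32) = 0x50.
C[2]: P[2] ⊕ 0x50 = 0xB2; E(K, 0xB2) = 0xD0.
So the input to E for block [2] is 0xB2.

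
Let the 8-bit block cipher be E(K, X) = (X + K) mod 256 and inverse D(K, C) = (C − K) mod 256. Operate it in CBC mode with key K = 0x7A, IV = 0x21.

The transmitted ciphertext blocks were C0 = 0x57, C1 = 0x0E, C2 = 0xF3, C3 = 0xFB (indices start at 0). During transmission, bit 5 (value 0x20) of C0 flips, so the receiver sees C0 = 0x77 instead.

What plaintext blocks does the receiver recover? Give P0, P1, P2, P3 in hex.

CBC decryption: P_i = D(K, C_i) ⊕ C_{i−1}, with C_{−1} = IV.
Only C0 changed, to 0x77. In CBC, a change in C_i garbles P_i and flips the same bit in P_{i+1}. Decrypting the received ciphertext:
P0: D(K, 0x77) = 0xFD; 0xFD ⊕ 0x21 = 0xDC.
P1: D(K, 0x0E) = 0x94; 0x94 ⊕ 0x77 = 0xE3.
P2: D(K, 0xF3) = 0x79; 0x79 ⊕ 0x0E = 0x77.
P3: D(K, 0xFB) = 0x81; 0x81 ⊕ 0xF3 = 0x72.
Blocks that differ from the original plaintext: P0, P1.

P0 = 0xDC, P1 = 0xE3, P2 = 0x77, P3 = 0x72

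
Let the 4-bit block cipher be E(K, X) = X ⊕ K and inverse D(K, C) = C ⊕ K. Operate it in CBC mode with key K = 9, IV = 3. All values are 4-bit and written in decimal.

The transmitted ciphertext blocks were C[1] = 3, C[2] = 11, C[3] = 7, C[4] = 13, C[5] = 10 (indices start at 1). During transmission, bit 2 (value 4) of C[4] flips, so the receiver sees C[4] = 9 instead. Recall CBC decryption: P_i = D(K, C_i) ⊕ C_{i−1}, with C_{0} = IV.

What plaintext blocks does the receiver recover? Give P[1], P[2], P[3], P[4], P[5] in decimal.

Only C[4] changed, to 9. In CBC, a change in C_i garbles P_i and flips the same bit in P_{i+1}. Decrypting the received ciphertext:
P[1]: D(K, 3) = 10; 10 ⊕ 3 = 9.
P[2]: D(K, 11) = 2; 2 ⊕ 3 = 1.
P[3]: D(K, 7) = 14; 14 ⊕ 11 = 5.
P[4]: D(K, 9) = 0; 0 ⊕ 7 = 7.
P[5]: D(K, 10) = 3; 3 ⊕ 9 = 10.
Blocks that differ from the original plaintext: P[4], P[5].

P[1] = 9, P[2] = 1, P[3] = 5, P[4] = 7, P[5] = 10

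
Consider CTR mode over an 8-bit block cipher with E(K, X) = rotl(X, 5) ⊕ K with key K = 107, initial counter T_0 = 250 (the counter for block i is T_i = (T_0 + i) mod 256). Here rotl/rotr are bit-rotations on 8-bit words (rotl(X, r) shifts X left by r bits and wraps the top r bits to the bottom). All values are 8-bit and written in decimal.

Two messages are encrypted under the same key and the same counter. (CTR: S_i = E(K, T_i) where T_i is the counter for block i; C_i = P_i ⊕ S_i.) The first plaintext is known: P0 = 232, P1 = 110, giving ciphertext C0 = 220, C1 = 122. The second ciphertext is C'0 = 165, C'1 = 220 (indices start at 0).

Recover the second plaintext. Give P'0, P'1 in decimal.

In CTR with a reused counter, both messages share the same keystream S_i, so C_i ⊕ C'_i = P_i ⊕ P'_i and thus P'_i = P_i ⊕ C_i ⊕ C'_i.
P'0: 232 ⊕ 220 ⊕ 165 = 145.
P'1: 110 ⊕ 122 ⊕ 220 = 200.

P'0 = 145, P'1 = 200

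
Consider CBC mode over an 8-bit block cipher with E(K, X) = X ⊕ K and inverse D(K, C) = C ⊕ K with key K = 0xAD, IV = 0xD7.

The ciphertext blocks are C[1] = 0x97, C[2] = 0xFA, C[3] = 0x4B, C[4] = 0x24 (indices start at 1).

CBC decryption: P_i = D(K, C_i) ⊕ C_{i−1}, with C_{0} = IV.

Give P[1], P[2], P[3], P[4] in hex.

P[1] = 0xED, P[2] = 0xC0, P[3] = 0x1C, P[4] = 0xC2

P[1]: D(K, 0x97) = 0x3A; 0x3A ⊕ 0xD7 = 0xED.
P[2]: D(K, 0xFA) = 0x57; 0x57 ⊕ 0x97 = 0xC0.
P[3]: D(K, 0x4B) = 0xE6; 0xE6 ⊕ 0xFA = 0x1C.
P[4]: D(K, 0x24) = 0x89; 0x89 ⊕ 0x4B = 0xC2.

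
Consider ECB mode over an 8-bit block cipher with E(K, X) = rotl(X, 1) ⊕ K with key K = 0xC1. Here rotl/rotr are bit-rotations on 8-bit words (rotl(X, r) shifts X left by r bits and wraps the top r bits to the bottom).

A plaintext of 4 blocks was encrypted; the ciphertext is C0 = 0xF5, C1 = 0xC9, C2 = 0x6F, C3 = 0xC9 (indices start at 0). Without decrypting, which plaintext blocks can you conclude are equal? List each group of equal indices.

P1 = P3

ECB encrypts each block independently with the same key, so equal ciphertext blocks imply equal plaintext blocks.
C1 = C3 = 0xC9, so P1 = P3.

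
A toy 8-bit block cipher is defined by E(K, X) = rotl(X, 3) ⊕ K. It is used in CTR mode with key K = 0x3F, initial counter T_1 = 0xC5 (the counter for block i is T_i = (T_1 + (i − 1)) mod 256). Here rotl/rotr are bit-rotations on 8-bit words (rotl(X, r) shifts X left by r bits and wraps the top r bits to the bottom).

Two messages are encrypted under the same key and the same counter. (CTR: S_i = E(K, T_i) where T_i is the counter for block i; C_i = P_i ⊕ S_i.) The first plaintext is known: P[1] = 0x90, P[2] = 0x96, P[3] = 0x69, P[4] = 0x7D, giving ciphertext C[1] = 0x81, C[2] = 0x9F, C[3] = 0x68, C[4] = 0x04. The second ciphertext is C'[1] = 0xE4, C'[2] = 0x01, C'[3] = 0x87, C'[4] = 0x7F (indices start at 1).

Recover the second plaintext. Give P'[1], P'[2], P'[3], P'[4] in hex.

P'[1] = 0xF5, P'[2] = 0x08, P'[3] = 0x86, P'[4] = 0x06

In CTR with a reused counter, both messages share the same keystream S_i, so C_i ⊕ C'_i = P_i ⊕ P'_i and thus P'_i = P_i ⊕ C_i ⊕ C'_i.
P'[1]: 0x90 ⊕ 0x81 ⊕ 0xE4 = 0xF5.
P'[2]: 0x96 ⊕ 0x9F ⊕ 0x01 = 0x08.
P'[3]: 0x69 ⊕ 0x68 ⊕ 0x87 = 0x86.
P'[4]: 0x7D ⊕ 0x04 ⊕ 0x7F = 0x06.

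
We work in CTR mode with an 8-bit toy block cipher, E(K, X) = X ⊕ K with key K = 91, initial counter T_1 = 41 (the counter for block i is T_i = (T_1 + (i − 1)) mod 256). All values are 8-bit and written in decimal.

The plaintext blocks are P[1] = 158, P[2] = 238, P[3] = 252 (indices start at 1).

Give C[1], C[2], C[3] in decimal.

C[1] = 236, C[2] = 159, C[3] = 140

CTR encryption: S_i = E(K, T_i) where T_i is the counter for block i; C_i = P_i ⊕ S_i.
C[1]: T = 41, S = E(K, T) = 114; 158 ⊕ 114 = 236.
C[2]: T = 42, S = E(K, T) = 113; 238 ⊕ 113 = 159.
C[3]: T = 43, S = E(K, T) = 112; 252 ⊕ 112 = 140.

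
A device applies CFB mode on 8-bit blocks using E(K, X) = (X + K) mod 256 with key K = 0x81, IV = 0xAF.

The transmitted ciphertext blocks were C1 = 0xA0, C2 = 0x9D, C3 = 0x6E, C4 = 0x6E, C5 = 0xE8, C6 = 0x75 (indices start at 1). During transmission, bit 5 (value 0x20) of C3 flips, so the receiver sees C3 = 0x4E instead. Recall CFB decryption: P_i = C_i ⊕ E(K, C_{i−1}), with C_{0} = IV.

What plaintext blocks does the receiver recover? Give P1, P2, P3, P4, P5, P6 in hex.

Only C3 changed, to 0x4E. In CFB, a change in C_i flips the same bit in P_i and garbles P_{i+1}. Decrypting the received ciphertext:
P1: E(K, 0xAF) = 0x30; 0xA0 ⊕ 0x30 = 0x90.
P2: E(K, 0xA0) = 0x21; 0x9D ⊕ 0x21 = 0xBC.
P3: E(K, 0x9D) = 0x1E; 0x4E ⊕ 0x1E = 0x50.
P4: E(K, 0x4E) = 0xCF; 0x6E ⊕ 0xCF = 0xA1.
P5: E(K, 0x6E) = 0xEF; 0xE8 ⊕ 0xEF = 0x07.
P6: E(K, 0xE8) = 0x69; 0x75 ⊕ 0x69 = 0x1C.
Blocks that differ from the original plaintext: P3, P4.

P1 = 0x90, P2 = 0xBC, P3 = 0x50, P4 = 0xA1, P5 = 0x07, P6 = 0x1C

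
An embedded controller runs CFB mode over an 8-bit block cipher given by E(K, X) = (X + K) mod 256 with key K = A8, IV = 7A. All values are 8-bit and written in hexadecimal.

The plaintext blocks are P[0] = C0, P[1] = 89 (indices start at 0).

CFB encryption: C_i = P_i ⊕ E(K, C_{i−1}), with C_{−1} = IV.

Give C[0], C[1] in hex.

C[0] = E2, C[1] = 03

C[0]: E(K, 7A) = 22; C0 ⊕ 22 = E2.
C[1]: E(K, E2) = 8A; 89 ⊕ 8A = 03.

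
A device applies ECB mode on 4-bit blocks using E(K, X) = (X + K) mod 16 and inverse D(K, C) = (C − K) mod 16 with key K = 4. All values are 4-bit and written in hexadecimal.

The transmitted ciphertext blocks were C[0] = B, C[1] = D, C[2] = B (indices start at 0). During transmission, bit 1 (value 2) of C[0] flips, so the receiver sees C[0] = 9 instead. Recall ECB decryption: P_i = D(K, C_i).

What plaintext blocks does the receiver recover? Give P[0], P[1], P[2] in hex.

P[0] = 5, P[1] = 9, P[2] = 7

Only C[0] changed, to 9. In ECB, a change in C_i affects only P_i. Decrypting the received ciphertext:
P[0]: D(K, 9) = 5.
P[1]: D(K, D) = 9.
P[2]: D(K, B) = 7.
Blocks that differ from the original plaintext: P[0].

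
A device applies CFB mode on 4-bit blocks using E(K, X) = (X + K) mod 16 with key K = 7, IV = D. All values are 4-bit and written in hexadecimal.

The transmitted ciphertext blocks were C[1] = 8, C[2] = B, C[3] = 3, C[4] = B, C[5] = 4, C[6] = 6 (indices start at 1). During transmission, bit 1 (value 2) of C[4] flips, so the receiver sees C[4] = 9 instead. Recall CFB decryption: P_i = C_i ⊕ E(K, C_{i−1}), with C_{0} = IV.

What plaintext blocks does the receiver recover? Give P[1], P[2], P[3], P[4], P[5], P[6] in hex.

P[1] = C, P[2] = 4, P[3] = 1, P[4] = 3, P[5] = 4, P[6] = D

Only C[4] changed, to 9. In CFB, a change in C_i flips the same bit in P_i and garbles P_{i+1}. Decrypting the received ciphertext:
P[1]: E(K, D) = 4; 8 ⊕ 4 = C.
P[2]: E(K, 8) = F; B ⊕ F = 4.
P[3]: E(K, B) = 2; 3 ⊕ 2 = 1.
P[4]: E(K, 3) = A; 9 ⊕ A = 3.
P[5]: E(K, 9) = 0; 4 ⊕ 0 = 4.
P[6]: E(K, 4) = B; 6 ⊕ B = D.
Blocks that differ from the original plaintext: P[4], P[5].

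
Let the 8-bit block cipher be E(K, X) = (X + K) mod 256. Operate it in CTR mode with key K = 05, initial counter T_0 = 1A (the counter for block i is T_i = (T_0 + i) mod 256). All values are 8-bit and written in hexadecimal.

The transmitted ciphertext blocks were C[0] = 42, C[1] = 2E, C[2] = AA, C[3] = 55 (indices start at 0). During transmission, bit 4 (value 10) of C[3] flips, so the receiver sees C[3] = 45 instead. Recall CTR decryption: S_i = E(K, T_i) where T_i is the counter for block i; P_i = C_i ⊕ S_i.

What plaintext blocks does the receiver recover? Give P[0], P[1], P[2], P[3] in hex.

Only C[3] changed, to 45. In CTR, a change in C_i flips the same bit in P_i only; the keystream is unaffected. Decrypting the received ciphertext:
P[0]: T = 1A, S = E(K, T) = 1F; 42 ⊕ 1F = 5D.
P[1]: T = 1B, S = E(K, T) = 20; 2E ⊕ 20 = 0E.
P[2]: T = 1C, S = E(K, T) = 21; AA ⊕ 21 = 8B.
P[3]: T = 1D, S = E(K, T) = 22; 45 ⊕ 22 = 67.
Blocks that differ from the original plaintext: P[3].

P[0] = 5D, P[1] = 0E, P[2] = 8B, P[3] = 67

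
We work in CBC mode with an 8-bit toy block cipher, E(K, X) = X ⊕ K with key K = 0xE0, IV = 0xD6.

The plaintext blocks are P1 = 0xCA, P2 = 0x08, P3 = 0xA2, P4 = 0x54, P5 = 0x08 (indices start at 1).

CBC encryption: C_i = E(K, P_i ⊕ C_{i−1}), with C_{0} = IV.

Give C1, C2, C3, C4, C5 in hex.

C1 = 0xFC, C2 = 0x14, C3 = 0x56, C4 = 0xE2, C5 = 0x0A

C1: P1 ⊕ 0xD6 = 0x1C; E(K, 0x1C) = 0xFC.
C2: P2 ⊕ 0xFC = 0xF4; E(K, 0xF4) = 0x14.
C3: P3 ⊕ 0x14 = 0xB6; E(K, 0xB6) = 0x56.
C4: P4 ⊕ 0x56 = 0x02; E(K, 0x02) = 0xE2.
C5: P5 ⊕ 0xE2 = 0xEA; E(K, 0xEA) = 0x0A.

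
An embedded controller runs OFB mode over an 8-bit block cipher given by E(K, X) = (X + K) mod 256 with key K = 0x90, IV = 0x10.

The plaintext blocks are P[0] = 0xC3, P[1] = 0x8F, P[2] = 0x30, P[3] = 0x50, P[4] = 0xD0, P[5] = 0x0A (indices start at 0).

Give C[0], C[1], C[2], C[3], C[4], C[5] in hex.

C[0] = 0x63, C[1] = 0xBF, C[2] = 0xF0, C[3] = 0x00, C[4] = 0x30, C[5] = 0x7A

OFB encryption: S_i = E(K, S_{i−1}) with S_{−1} = IV; C_i = P_i ⊕ S_i.
C[0]: S = E(K, 0x10) = 0xA0; 0xC3 ⊕ 0xA0 = 0x63.
C[1]: S = E(K, 0xA0) = 0x30; 0x8F ⊕ 0x30 = 0xBF.
C[2]: S = E(K, 0x30) = 0xC0; 0x30 ⊕ 0xC0 = 0xF0.
C[3]: S = E(K, 0xC0) = 0x50; 0x50 ⊕ 0x50 = 0x00.
C[4]: S = E(K, 0x50) = 0xE0; 0xD0 ⊕ 0xE0 = 0x30.
C[5]: S = E(K, 0xE0) = 0x70; 0x0A ⊕ 0x70 = 0x7A.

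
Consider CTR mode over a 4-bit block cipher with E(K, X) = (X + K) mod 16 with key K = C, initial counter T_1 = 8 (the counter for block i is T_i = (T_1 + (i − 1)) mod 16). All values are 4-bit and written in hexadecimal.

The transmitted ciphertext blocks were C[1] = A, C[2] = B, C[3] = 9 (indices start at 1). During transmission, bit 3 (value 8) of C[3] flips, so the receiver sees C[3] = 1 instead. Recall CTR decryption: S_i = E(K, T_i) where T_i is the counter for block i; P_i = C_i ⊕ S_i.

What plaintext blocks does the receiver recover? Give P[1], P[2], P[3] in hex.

P[1] = E, P[2] = E, P[3] = 7

Only C[3] changed, to 1. In CTR, a change in C_i flips the same bit in P_i only; the keystream is unaffected. Decrypting the received ciphertext:
P[1]: T = 8, S = E(K, T) = 4; A ⊕ 4 = E.
P[2]: T = 9, S = E(K, T) = 5; B ⊕ 5 = E.
P[3]: T = A, S = E(K, T) = 6; 1 ⊕ 6 = 7.
Blocks that differ from the original plaintext: P[3].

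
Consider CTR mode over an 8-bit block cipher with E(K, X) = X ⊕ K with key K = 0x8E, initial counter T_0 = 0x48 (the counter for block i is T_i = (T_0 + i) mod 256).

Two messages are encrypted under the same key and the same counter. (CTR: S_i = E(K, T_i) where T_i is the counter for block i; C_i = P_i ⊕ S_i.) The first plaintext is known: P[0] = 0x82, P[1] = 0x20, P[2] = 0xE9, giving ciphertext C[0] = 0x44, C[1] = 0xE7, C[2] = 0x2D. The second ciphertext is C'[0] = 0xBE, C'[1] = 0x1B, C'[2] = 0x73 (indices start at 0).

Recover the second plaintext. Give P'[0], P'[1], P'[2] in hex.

P'[0] = 0x78, P'[1] = 0xDC, P'[2] = 0xB7

In CTR with a reused counter, both messages share the same keystream S_i, so C_i ⊕ C'_i = P_i ⊕ P'_i and thus P'_i = P_i ⊕ C_i ⊕ C'_i.
P'[0]: 0x82 ⊕ 0x44 ⊕ 0xBE = 0x78.
P'[1]: 0x20 ⊕ 0xE7 ⊕ 0x1B = 0xDC.
P'[2]: 0xE9 ⊕ 0x2D ⊕ 0x73 = 0xB7.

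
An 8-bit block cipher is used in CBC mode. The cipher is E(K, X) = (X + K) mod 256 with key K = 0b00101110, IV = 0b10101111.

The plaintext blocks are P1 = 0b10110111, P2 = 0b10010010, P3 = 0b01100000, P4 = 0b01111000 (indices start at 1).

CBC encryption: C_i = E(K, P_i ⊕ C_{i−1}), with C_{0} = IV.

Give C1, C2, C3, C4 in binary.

C1 = 0b01000110, C2 = 0b00000010, C3 = 0b10010000, C4 = 0b00010110

C1: P1 ⊕ 0b10101111 = 0b00011000; E(K, 0b00011000) = 0b01000110.
C2: P2 ⊕ 0b01000110 = 0b11010100; E(K, 0b11010100) = 0b00000010.
C3: P3 ⊕ 0b00000010 = 0b01100010; E(K, 0b01100010) = 0b10010000.
C4: P4 ⊕ 0b10010000 = 0b11101000; E(K, 0b11101000) = 0b00010110.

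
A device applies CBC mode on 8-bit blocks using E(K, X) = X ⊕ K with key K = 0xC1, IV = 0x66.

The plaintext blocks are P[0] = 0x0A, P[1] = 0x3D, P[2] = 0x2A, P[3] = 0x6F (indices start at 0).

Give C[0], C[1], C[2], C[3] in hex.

C[0] = 0xAD, C[1] = 0x51, C[2] = 0xBA, C[3] = 0x14

CBC encryption: C_i = E(K, P_i ⊕ C_{i−1}), with C_{−1} = IV.
C[0]: P[0] ⊕ 0x66 = 0x6C; E(K, 0x6C) = 0xAD.
C[1]: P[1] ⊕ 0xAD = 0x90; E(K, 0x90) = 0x51.
C[2]: P[2] ⊕ 0x51 = 0x7B; E(K, 0x7B) = 0xBA.
C[3]: P[3] ⊕ 0xBA = 0xD5; E(K, 0xD5) = 0x14.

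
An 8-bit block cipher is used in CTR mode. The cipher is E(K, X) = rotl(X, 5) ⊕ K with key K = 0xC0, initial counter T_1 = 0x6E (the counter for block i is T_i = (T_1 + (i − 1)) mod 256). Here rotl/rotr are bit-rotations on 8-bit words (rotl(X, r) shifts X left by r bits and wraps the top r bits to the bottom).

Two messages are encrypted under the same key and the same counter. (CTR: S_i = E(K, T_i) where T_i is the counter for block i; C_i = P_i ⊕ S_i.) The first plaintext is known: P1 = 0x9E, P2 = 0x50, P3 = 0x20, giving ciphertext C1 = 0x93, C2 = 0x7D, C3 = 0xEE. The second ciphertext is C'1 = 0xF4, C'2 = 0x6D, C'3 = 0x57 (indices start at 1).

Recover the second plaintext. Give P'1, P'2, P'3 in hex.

In CTR with a reused counter, both messages share the same keystream S_i, so C_i ⊕ C'_i = P_i ⊕ P'_i and thus P'_i = P_i ⊕ C_i ⊕ C'_i.
P'1: 0x9E ⊕ 0x93 ⊕ 0xF4 = 0xF9.
P'2: 0x50 ⊕ 0x7D ⊕ 0x6D = 0x40.
P'3: 0x20 ⊕ 0xEE ⊕ 0x57 = 0x99.

P'1 = 0xF9, P'2 = 0x40, P'3 = 0x99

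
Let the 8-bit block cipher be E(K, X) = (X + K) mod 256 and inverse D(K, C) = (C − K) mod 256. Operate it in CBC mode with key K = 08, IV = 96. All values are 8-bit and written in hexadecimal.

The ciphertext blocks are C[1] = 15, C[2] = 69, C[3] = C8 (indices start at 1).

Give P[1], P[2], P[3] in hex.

CBC decryption: P_i = D(K, C_i) ⊕ C_{i−1}, with C_{0} = IV.
P[1]: D(K, 15) = 0D; 0D ⊕ 96 = 9B.
P[2]: D(K, 69) = 61; 61 ⊕ 15 = 74.
P[3]: D(K, C8) = C0; C0 ⊕ 69 = A9.

P[1] = 9B, P[2] = 74, P[3] = A9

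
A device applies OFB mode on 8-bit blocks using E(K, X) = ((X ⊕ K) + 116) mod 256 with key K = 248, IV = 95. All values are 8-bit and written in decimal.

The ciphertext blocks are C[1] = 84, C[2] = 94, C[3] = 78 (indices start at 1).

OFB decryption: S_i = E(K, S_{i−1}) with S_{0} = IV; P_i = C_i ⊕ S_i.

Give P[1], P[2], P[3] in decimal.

P[1] = 79, P[2] = 9, P[3] = 109

P[1]: S = E(K, 95) = 27; 84 ⊕ 27 = 79.
P[2]: S = E(K, 27) = 87; 94 ⊕ 87 = 9.
P[3]: S = E(K, 87) = 35; 78 ⊕ 35 = 109.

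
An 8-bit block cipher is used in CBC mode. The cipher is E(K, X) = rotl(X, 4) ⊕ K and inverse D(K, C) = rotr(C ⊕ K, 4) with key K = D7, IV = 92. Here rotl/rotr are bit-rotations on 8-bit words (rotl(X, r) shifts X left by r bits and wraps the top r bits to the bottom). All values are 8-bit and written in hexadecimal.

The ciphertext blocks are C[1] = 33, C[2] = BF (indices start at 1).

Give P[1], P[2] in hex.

CBC decryption: P_i = D(K, C_i) ⊕ C_{i−1}, with C_{0} = IV.
P[1]: D(K, 33) = 4E; 4E ⊕ 92 = DC.
P[2]: D(K, BF) = 86; 86 ⊕ 33 = B5.

P[1] = DC, P[2] = B5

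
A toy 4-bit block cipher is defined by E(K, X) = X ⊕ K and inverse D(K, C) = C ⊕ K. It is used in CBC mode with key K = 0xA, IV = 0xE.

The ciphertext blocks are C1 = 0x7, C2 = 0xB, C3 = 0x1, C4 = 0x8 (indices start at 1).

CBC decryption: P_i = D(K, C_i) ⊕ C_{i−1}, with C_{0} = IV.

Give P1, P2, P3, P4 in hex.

P1 = 0x3, P2 = 0x6, P3 = 0x0, P4 = 0x3

P1: D(K, 0x7) = 0xD; 0xD ⊕ 0xE = 0x3.
P2: D(K, 0xB) = 0x1; 0x1 ⊕ 0x7 = 0x6.
P3: D(K, 0x1) = 0xB; 0xB ⊕ 0xB = 0x0.
P4: D(K, 0x8) = 0x2; 0x2 ⊕ 0x1 = 0x3.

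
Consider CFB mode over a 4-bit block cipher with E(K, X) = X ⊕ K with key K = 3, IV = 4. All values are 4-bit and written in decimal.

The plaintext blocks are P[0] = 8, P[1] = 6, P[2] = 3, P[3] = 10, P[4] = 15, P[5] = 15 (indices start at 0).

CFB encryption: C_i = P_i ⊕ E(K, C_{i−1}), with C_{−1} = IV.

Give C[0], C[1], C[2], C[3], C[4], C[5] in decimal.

C[0]: E(K, 4) = 7; 8 ⊕ 7 = 15.
C[1]: E(K, 15) = 12; 6 ⊕ 12 = 10.
C[2]: E(K, 10) = 9; 3 ⊕ 9 = 10.
C[3]: E(K, 10) = 9; 10 ⊕ 9 = 3.
C[4]: E(K, 3) = 0; 15 ⊕ 0 = 15.
C[5]: E(K, 15) = 12; 15 ⊕ 12 = 3.

C[0] = 15, C[1] = 10, C[2] = 10, C[3] = 3, C[4] = 15, C[5] = 3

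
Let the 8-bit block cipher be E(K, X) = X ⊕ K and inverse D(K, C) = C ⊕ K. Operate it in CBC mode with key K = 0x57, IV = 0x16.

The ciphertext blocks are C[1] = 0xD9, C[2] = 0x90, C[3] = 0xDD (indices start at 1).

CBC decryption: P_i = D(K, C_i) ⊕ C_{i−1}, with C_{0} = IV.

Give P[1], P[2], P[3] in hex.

P[1]: D(K, 0xD9) = 0x8E; 0x8E ⊕ 0x16 = 0x98.
P[2]: D(K, 0x90) = 0xC7; 0xC7 ⊕ 0xD9 = 0x1E.
P[3]: D(K, 0xDD) = 0x8A; 0x8A ⊕ 0x90 = 0x1A.

P[1] = 0x98, P[2] = 0x1E, P[3] = 0x1A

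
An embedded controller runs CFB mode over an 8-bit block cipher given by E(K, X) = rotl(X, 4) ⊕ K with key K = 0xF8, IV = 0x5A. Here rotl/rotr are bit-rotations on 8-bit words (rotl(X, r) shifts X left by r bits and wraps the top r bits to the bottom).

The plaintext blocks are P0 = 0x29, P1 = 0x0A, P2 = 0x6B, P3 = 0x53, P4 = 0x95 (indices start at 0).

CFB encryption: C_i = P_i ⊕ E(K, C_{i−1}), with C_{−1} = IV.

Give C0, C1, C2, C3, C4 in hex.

C0: E(K, 0x5A) = 0x5D; 0x29 ⊕ 0x5D = 0x74.
C1: E(K, 0x74) = 0xBF; 0x0A ⊕ 0xBF = 0xB5.
C2: E(K, 0xB5) = 0xA3; 0x6B ⊕ 0xA3 = 0xC8.
C3: E(K, 0xC8) = 0x74; 0x53 ⊕ 0x74 = 0x27.
C4: E(K, 0x27) = 0x8A; 0x95 ⊕ 0x8A = 0x1F.

C0 = 0x74, C1 = 0xB5, C2 = 0xC8, C3 = 0x27, C4 = 0x1F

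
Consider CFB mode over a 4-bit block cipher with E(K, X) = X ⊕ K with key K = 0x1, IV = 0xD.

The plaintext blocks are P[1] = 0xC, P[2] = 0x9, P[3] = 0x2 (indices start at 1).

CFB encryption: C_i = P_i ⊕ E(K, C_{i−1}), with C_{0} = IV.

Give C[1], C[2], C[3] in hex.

C[1] = 0x0, C[2] = 0x8, C[3] = 0xB

C[1]: E(K, 0xD) = 0xC; 0xC ⊕ 0xC = 0x0.
C[2]: E(K, 0x0) = 0x1; 0x9 ⊕ 0x1 = 0x8.
C[3]: E(K, 0x8) = 0x9; 0x2 ⊕ 0x9 = 0xB.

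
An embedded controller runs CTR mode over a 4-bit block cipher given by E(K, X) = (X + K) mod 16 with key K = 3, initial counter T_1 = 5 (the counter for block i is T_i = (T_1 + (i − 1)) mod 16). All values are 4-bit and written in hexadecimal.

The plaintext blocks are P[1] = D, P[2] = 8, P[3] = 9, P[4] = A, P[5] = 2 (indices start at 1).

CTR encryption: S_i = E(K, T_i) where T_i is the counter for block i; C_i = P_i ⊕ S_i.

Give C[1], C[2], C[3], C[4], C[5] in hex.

C[1]: T = 5, S = E(K, T) = 8; D ⊕ 8 = 5.
C[2]: T = 6, S = E(K, T) = 9; 8 ⊕ 9 = 1.
C[3]: T = 7, S = E(K, T) = A; 9 ⊕ A = 3.
C[4]: T = 8, S = E(K, T) = B; A ⊕ B = 1.
C[5]: T = 9, S = E(K, T) = C; 2 ⊕ C = E.

C[1] = 5, C[2] = 1, C[3] = 3, C[4] = 1, C[5] = E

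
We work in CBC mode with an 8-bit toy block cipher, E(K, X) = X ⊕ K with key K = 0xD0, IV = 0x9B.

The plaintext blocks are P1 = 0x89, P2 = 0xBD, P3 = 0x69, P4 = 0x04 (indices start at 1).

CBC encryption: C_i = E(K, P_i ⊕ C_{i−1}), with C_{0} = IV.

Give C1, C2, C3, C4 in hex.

C1 = 0xC2, C2 = 0xAF, C3 = 0x16, C4 = 0xC2

C1: P1 ⊕ 0x9B = 0x12; E(K, 0x12) = 0xC2.
C2: P2 ⊕ 0xC2 = 0x7F; E(K, 0x7F) = 0xAF.
C3: P3 ⊕ 0xAF = 0xC6; E(K, 0xC6) = 0x16.
C4: P4 ⊕ 0x16 = 0x12; E(K, 0x12) = 0xC2.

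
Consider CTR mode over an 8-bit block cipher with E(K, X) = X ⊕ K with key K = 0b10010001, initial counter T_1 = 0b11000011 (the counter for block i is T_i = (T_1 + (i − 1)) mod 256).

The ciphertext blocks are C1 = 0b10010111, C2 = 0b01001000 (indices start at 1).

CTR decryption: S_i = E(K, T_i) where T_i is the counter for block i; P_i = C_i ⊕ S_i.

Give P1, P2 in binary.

P1: T = 0b11000011, S = E(K, T) = 0b01010010; 0b10010111 ⊕ 0b01010010 = 0b11000101.
P2: T = 0b11000100, S = E(K, T) = 0b01010101; 0b01001000 ⊕ 0b01010101 = 0b00011101.

P1 = 0b11000101, P2 = 0b00011101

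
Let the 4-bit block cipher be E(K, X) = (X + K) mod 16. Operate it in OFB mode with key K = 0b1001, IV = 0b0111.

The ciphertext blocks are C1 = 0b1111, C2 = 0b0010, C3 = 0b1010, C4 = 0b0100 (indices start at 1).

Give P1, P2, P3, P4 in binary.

OFB decryption: S_i = E(K, S_{i−1}) with S_{0} = IV; P_i = C_i ⊕ S_i.
P1: S = E(K, 0b0111) = 0b0000; 0b1111 ⊕ 0b0000 = 0b1111.
P2: S = E(K, 0b0000) = 0b1001; 0b0010 ⊕ 0b1001 = 0b1011.
P3: S = E(K, 0b1001) = 0b0010; 0b1010 ⊕ 0b0010 = 0b1000.
P4: S = E(K, 0b0010) = 0b1011; 0b0100 ⊕ 0b1011 = 0b1111.

P1 = 0b1111, P2 = 0b1011, P3 = 0b1000, P4 = 0b1111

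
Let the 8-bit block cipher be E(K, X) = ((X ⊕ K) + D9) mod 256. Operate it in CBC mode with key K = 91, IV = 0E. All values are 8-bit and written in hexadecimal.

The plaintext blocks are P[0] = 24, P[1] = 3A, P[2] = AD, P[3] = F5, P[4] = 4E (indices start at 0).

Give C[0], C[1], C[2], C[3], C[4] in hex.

CBC encryption: C_i = E(K, P_i ⊕ C_{i−1}), with C_{−1} = IV.
C[0]: P[0] ⊕ 0E = 2A; E(K, 2A) = 94.
C[1]: P[1] ⊕ 94 = AE; E(K, AE) = 18.
C[2]: P[2] ⊕ 18 = B5; E(K, B5) = FD.
C[3]: P[3] ⊕ FD = 08; E(K, 08) = 72.
C[4]: P[4] ⊕ 72 = 3C; E(K, 3C) = 86.

C[0] = 94, C[1] = 18, C[2] = FD, C[3] = 72, C[4] = 86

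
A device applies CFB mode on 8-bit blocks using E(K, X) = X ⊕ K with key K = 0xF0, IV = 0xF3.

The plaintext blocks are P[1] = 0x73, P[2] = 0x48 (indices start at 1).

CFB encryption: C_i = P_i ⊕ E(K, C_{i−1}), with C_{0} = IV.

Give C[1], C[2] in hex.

C[1] = 0x70, C[2] = 0xC8

C[1]: E(K, 0xF3) = 0x03; 0x73 ⊕ 0x03 = 0x70.
C[2]: E(K, 0x70) = 0x80; 0x48 ⊕ 0x80 = 0xC8.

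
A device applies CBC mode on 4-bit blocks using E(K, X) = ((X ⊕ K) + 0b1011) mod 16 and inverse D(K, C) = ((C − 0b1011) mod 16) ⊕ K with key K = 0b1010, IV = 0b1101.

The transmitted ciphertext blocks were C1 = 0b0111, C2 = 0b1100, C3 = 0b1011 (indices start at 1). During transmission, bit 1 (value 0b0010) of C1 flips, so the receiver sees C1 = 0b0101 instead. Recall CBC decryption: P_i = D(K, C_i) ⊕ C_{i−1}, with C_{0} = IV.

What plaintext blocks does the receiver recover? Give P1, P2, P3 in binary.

P1 = 0b1101, P2 = 0b1110, P3 = 0b0110

Only C1 changed, to 0b0101. In CBC, a change in C_i garbles P_i and flips the same bit in P_{i+1}. Decrypting the received ciphertext:
P1: D(K, 0b0101) = 0b0000; 0b0000 ⊕ 0b1101 = 0b1101.
P2: D(K, 0b1100) = 0b1011; 0b1011 ⊕ 0b0101 = 0b1110.
P3: D(K, 0b1011) = 0b1010; 0b1010 ⊕ 0b1100 = 0b0110.
Blocks that differ from the original plaintext: P1, P2.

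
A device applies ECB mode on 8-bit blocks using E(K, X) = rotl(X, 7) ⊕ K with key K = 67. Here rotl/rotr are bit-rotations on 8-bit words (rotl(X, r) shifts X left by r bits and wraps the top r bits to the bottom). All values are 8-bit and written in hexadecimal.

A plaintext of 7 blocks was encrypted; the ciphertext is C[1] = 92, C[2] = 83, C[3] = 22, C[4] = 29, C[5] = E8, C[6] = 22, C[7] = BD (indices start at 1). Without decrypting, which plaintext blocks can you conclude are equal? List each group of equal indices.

P[3] = P[6]

ECB encrypts each block independently with the same key, so equal ciphertext blocks imply equal plaintext blocks.
C[3] = C[6] = 22, so P[3] = P[6].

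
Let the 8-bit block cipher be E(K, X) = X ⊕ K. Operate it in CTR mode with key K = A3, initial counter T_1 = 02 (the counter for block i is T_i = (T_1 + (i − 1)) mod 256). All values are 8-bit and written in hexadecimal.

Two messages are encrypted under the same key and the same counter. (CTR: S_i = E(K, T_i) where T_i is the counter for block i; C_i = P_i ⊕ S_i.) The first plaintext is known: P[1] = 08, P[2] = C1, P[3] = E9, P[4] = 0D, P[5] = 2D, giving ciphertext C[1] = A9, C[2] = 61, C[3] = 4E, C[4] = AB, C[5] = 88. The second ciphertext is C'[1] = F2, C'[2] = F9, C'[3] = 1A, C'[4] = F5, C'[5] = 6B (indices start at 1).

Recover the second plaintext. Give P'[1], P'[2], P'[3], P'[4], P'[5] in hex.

In CTR with a reused counter, both messages share the same keystream S_i, so C_i ⊕ C'_i = P_i ⊕ P'_i and thus P'_i = P_i ⊕ C_i ⊕ C'_i.
P'[1]: 08 ⊕ A9 ⊕ F2 = 53.
P'[2]: C1 ⊕ 61 ⊕ F9 = 59.
P'[3]: E9 ⊕ 4E ⊕ 1A = BD.
P'[4]: 0D ⊕ AB ⊕ F5 = 53.
P'[5]: 2D ⊕ 88 ⊕ 6B = CE.

P'[1] = 53, P'[2] = 59, P'[3] = BD, P'[4] = 53, P'[5] = CE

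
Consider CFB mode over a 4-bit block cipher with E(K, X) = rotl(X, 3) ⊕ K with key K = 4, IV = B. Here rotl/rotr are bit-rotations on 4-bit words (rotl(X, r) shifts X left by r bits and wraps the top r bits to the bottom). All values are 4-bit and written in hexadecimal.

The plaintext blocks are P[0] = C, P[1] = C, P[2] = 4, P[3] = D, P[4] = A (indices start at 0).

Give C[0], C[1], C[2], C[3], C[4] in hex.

CFB encryption: C_i = P_i ⊕ E(K, C_{i−1}), with C_{−1} = IV.
C[0]: E(K, B) = 9; C ⊕ 9 = 5.
C[1]: E(K, 5) = E; C ⊕ E = 2.
C[2]: E(K, 2) = 5; 4 ⊕ 5 = 1.
C[3]: E(K, 1) = C; D ⊕ C = 1.
C[4]: E(K, 1) = C; A ⊕ C = 6.

C[0] = 5, C[1] = 2, C[2] = 1, C[3] = 1, C[4] = 6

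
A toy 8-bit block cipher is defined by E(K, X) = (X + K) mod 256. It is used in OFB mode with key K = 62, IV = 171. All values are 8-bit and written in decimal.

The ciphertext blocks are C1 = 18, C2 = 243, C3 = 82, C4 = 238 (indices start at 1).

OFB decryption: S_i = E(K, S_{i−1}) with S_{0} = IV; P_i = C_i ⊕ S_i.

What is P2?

P2 = 212

P1: S = E(K, 171) = 233; 18 ⊕ 233 = 251.
P2: S = E(K, 233) = 39; 243 ⊕ 39 = 212.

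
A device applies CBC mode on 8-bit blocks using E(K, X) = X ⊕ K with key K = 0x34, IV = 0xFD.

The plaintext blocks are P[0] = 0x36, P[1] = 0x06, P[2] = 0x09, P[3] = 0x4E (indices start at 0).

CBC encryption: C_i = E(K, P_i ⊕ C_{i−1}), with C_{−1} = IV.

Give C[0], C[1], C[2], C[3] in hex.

C[0] = 0xFF, C[1] = 0xCD, C[2] = 0xF0, C[3] = 0x8A

C[0]: P[0] ⊕ 0xFD = 0xCB; E(K, 0xCB) = 0xFF.
C[1]: P[1] ⊕ 0xFF = 0xF9; E(K, 0xF9) = 0xCD.
C[2]: P[2] ⊕ 0xCD = 0xC4; E(K, 0xC4) = 0xF0.
C[3]: P[3] ⊕ 0xF0 = 0xBE; E(K, 0xBE) = 0x8A.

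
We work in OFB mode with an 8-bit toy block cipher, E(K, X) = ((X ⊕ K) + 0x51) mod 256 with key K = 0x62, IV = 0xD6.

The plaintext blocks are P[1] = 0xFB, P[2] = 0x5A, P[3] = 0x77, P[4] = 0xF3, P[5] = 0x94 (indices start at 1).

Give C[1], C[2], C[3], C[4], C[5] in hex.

C[1] = 0xFE, C[2] = 0xE2, C[3] = 0x5C, C[4] = 0x69, C[5] = 0xDD

OFB encryption: S_i = E(K, S_{i−1}) with S_{0} = IV; C_i = P_i ⊕ S_i.
C[1]: S = E(K, 0xD6) = 0x05; 0xFB ⊕ 0x05 = 0xFE.
C[2]: S = E(K, 0x05) = 0xB8; 0x5A ⊕ 0xB8 = 0xE2.
C[3]: S = E(K, 0xB8) = 0x2B; 0x77 ⊕ 0x2B = 0x5C.
C[4]: S = E(K, 0x2B) = 0x9A; 0xF3 ⊕ 0x9A = 0x69.
C[5]: S = E(K, 0x9A) = 0x49; 0x94 ⊕ 0x49 = 0xDD.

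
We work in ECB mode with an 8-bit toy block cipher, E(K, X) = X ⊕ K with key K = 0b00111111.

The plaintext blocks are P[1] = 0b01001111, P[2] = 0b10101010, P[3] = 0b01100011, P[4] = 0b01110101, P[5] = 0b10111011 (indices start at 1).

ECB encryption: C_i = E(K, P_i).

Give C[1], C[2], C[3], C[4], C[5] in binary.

C[1]: E(K, 0b01001111) = 0b01110000.
C[2]: E(K, 0b10101010) = 0b10010101.
C[3]: E(K, 0b01100011) = 0b01011100.
C[4]: E(K, 0b01110101) = 0b01001010.
C[5]: E(K, 0b10111011) = 0b10000100.

C[1] = 0b01110000, C[2] = 0b10010101, C[3] = 0b01011100, C[4] = 0b01001010, C[5] = 0b10000100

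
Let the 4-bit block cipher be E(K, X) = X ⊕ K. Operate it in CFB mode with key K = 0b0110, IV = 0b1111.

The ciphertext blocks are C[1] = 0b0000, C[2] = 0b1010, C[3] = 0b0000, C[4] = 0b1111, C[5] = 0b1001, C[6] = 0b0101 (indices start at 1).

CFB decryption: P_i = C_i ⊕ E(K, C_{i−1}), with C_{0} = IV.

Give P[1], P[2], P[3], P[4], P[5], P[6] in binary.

P[1] = 0b1001, P[2] = 0b1100, P[3] = 0b1100, P[4] = 0b1001, P[5] = 0b0000, P[6] = 0b1010

P[1]: E(K, 0b1111) = 0b1001; 0b0000 ⊕ 0b1001 = 0b1001.
P[2]: E(K, 0b0000) = 0b0110; 0b1010 ⊕ 0b0110 = 0b1100.
P[3]: E(K, 0b1010) = 0b1100; 0b0000 ⊕ 0b1100 = 0b1100.
P[4]: E(K, 0b0000) = 0b0110; 0b1111 ⊕ 0b0110 = 0b1001.
P[5]: E(K, 0b1111) = 0b1001; 0b1001 ⊕ 0b1001 = 0b0000.
P[6]: E(K, 0b1001) = 0b1111; 0b0101 ⊕ 0b1111 = 0b1010.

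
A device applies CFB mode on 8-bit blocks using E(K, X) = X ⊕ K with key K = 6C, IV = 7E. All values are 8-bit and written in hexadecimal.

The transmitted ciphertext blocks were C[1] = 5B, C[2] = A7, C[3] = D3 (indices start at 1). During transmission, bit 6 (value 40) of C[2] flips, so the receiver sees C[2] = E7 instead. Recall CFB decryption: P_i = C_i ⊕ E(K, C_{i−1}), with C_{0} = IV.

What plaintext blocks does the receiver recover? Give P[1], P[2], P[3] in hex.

P[1] = 49, P[2] = D0, P[3] = 58

Only C[2] changed, to E7. In CFB, a change in C_i flips the same bit in P_i and garbles P_{i+1}. Decrypting the received ciphertext:
P[1]: E(K, 7E) = 12; 5B ⊕ 12 = 49.
P[2]: E(K, 5B) = 37; E7 ⊕ 37 = D0.
P[3]: E(K, E7) = 8B; D3 ⊕ 8B = 58.
Blocks that differ from the original plaintext: P[2], P[3].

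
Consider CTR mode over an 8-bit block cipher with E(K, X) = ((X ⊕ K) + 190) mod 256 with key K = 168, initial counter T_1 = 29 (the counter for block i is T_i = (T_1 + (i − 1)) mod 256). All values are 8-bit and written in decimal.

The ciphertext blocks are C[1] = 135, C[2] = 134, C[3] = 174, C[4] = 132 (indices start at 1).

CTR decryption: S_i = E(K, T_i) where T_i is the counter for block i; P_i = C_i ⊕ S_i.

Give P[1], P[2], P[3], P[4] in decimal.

P[1] = 244, P[2] = 242, P[3] = 219, P[4] = 194

P[1]: T = 29, S = E(K, T) = 115; 135 ⊕ 115 = 244.
P[2]: T = 30, S = E(K, T) = 116; 134 ⊕ 116 = 242.
P[3]: T = 31, S = E(K, T) = 117; 174 ⊕ 117 = 219.
P[4]: T = 32, S = E(K, T) = 70; 132 ⊕ 70 = 194.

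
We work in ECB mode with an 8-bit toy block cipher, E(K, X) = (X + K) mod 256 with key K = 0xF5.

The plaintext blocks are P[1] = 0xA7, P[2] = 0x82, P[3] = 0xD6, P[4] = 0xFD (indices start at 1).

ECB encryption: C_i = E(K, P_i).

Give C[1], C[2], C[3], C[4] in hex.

C[1] = 0x9C, C[2] = 0x77, C[3] = 0xCB, C[4] = 0xF2

C[1]: E(K, 0xA7) = 0x9C.
C[2]: E(K, 0x82) = 0x77.
C[3]: E(K, 0xD6) = 0xCB.
C[4]: E(K, 0xFD) = 0xF2.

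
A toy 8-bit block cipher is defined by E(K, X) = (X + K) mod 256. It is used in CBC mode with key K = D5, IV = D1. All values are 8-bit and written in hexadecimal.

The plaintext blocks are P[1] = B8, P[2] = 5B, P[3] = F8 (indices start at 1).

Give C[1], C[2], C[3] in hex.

C[1] = 3E, C[2] = 3A, C[3] = 97

CBC encryption: C_i = E(K, P_i ⊕ C_{i−1}), with C_{0} = IV.
C[1]: P[1] ⊕ D1 = 69; E(K, 69) = 3E.
C[2]: P[2] ⊕ 3E = 65; E(K, 65) = 3A.
C[3]: P[3] ⊕ 3A = C2; E(K, C2) = 97.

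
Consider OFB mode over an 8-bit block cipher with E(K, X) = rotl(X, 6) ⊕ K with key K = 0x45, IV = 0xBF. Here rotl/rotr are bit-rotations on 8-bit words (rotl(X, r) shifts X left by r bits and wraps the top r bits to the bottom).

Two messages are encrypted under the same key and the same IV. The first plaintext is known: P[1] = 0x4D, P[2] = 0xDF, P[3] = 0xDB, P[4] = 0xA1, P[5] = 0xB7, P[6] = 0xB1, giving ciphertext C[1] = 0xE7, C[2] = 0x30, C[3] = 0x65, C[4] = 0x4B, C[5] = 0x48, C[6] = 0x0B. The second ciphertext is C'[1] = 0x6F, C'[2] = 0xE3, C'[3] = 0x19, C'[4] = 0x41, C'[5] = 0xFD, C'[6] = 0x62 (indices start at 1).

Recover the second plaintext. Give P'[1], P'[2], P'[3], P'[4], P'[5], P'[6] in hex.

P'[1] = 0xC5, P'[2] = 0x0C, P'[3] = 0xA7, P'[4] = 0xAB, P'[5] = 0x02, P'[6] = 0xD8

In OFB with a reused IV, both messages share the same keystream S_i, so C_i ⊕ C'_i = P_i ⊕ P'_i and thus P'_i = P_i ⊕ C_i ⊕ C'_i.
P'[1]: 0x4D ⊕ 0xE7 ⊕ 0x6F = 0xC5.
P'[2]: 0xDF ⊕ 0x30 ⊕ 0xE3 = 0x0C.
P'[3]: 0xDB ⊕ 0x65 ⊕ 0x19 = 0xA7.
P'[4]: 0xA1 ⊕ 0x4B ⊕ 0x41 = 0xAB.
P'[5]: 0xB7 ⊕ 0x48 ⊕ 0xFD = 0x02.
P'[6]: 0xB1 ⊕ 0x0B ⊕ 0x62 = 0xD8.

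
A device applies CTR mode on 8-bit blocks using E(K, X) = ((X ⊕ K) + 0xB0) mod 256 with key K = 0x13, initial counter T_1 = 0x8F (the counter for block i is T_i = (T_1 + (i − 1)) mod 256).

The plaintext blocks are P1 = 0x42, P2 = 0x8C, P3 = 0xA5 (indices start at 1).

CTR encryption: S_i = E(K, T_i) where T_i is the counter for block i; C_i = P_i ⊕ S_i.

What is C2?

C1: T = 0x8F, S = E(K, T) = 0x4C; 0x42 ⊕ 0x4C = 0x0E.
C2: T = 0x90, S = E(K, T) = 0x33; 0x8C ⊕ 0x33 = 0xBF.

C2 = 0xBF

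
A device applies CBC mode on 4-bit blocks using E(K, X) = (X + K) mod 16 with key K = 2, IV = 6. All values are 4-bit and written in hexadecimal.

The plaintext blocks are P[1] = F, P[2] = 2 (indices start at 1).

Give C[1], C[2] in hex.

CBC encryption: C_i = E(K, P_i ⊕ C_{i−1}), with C_{0} = IV.
C[1]: P[1] ⊕ 6 = 9; E(K, 9) = B.
C[2]: P[2] ⊕ B = 9; E(K, 9) = B.

C[1] = B, C[2] = B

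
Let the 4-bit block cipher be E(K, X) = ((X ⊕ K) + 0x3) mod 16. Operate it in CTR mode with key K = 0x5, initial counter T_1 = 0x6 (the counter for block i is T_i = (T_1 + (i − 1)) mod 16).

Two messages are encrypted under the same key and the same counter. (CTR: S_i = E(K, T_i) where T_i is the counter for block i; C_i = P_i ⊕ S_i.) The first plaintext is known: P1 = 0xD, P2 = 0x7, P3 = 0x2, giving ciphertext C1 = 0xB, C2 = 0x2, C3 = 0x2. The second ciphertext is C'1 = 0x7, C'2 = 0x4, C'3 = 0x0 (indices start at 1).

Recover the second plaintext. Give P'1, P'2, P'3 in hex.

P'1 = 0x1, P'2 = 0x1, P'3 = 0x0

In CTR with a reused counter, both messages share the same keystream S_i, so C_i ⊕ C'_i = P_i ⊕ P'_i and thus P'_i = P_i ⊕ C_i ⊕ C'_i.
P'1: 0xD ⊕ 0xB ⊕ 0x7 = 0x1.
P'2: 0x7 ⊕ 0x2 ⊕ 0x4 = 0x1.
P'3: 0x2 ⊕ 0x2 ⊕ 0x0 = 0x0.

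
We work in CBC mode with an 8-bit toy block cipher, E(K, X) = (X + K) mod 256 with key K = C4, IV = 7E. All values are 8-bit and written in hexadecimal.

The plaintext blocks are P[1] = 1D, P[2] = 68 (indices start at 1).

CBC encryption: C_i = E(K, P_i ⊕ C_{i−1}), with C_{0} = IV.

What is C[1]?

C[1]: P[1] ⊕ 7E = 63; E(K, 63) = 27.

C[1] = 27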